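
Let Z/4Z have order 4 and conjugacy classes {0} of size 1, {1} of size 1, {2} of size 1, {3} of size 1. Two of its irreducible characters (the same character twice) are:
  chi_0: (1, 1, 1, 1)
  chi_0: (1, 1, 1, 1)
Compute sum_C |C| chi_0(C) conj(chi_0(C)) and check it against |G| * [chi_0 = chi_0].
Sum = 4 = |G| = 4; so <chi_0, chi_0> = 1 (norm-1 confirms irreducibility).

Derivation: Compute term by term over conjugacy classes (|C| * chi_0(C) * conj(chi_0(C))):
  1*(1)*conj(1) + 1*(1)*conj(1) + 1*(1)*conj(1) + 1*(1)*conj(1)
  = (1) + (1) + (1) + (1)
  = 4.
(Exp terms are combined using exp(i*s)*conj(exp(i*t)) = exp(i*(s-t)), and sums of them are collapsed using the identity that for every m > 1 the m distinct m-th roots of unity sum to 0, e.g. 1 + exp(2*I*pi/3) + exp(-2*I*pi/3) = 0.)
Dividing by |G| = 4 gives 4/4 = 1, matching the row-orthogonality relation <chi_0, chi_0> = [chi_0 = chi_0].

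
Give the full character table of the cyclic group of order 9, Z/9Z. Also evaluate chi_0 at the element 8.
Character table of Z/9Z (irreps indexed chi_0,...,chi_8 with chi_k(m) = zeta_9^(k*m), zeta_9 = exp(2*pi*i/9)):
  irrep \ class  {0} (size 1)  {1} (size 1)    {2} (size 1)    {3} (size 1)    {4} (size 1)    {5} (size 1)    {6} (size 1)    {7} (size 1)    {8} (size 1)  
  chi_0          1             1               1               1               1               1               1               1               1             
  chi_1          1             exp(2*I*pi/9)   exp(4*I*pi/9)   exp(2*I*pi/3)   exp(8*I*pi/9)   exp(-8*I*pi/9)  exp(-2*I*pi/3)  exp(-4*I*pi/9)  exp(-2*I*pi/9)
  chi_2          1             exp(4*I*pi/9)   exp(8*I*pi/9)   exp(-2*I*pi/3)  exp(-2*I*pi/9)  exp(2*I*pi/9)   exp(2*I*pi/3)   exp(-8*I*pi/9)  exp(-4*I*pi/9)
  chi_3          1             exp(2*I*pi/3)   exp(-2*I*pi/3)  1               exp(2*I*pi/3)   exp(-2*I*pi/3)  1               exp(2*I*pi/3)   exp(-2*I*pi/3)
  chi_4          1             exp(8*I*pi/9)   exp(-2*I*pi/9)  exp(2*I*pi/3)   exp(-4*I*pi/9)  exp(4*I*pi/9)   exp(-2*I*pi/3)  exp(2*I*pi/9)   exp(-8*I*pi/9)
  chi_5          1             exp(-8*I*pi/9)  exp(2*I*pi/9)   exp(-2*I*pi/3)  exp(4*I*pi/9)   exp(-4*I*pi/9)  exp(2*I*pi/3)   exp(-2*I*pi/9)  exp(8*I*pi/9) 
  chi_6          1             exp(-2*I*pi/3)  exp(2*I*pi/3)   1               exp(-2*I*pi/3)  exp(2*I*pi/3)   1               exp(-2*I*pi/3)  exp(2*I*pi/3) 
  chi_7          1             exp(-4*I*pi/9)  exp(-8*I*pi/9)  exp(2*I*pi/3)   exp(2*I*pi/9)   exp(-2*I*pi/9)  exp(-2*I*pi/3)  exp(8*I*pi/9)   exp(4*I*pi/9) 
  chi_8          1             exp(-2*I*pi/9)  exp(-4*I*pi/9)  exp(-2*I*pi/3)  exp(-8*I*pi/9)  exp(8*I*pi/9)   exp(2*I*pi/3)   exp(4*I*pi/9)   exp(2*I*pi/9) 

Spot check: chi_0(8) = zeta_9^(0*8) = zeta_9^0 = 1.

Derivation: Z/9Z is abelian, so all 9 irreducible complex representations are 1-dimensional. They are given by chi_k(m) = zeta_9^(k*m) for k = 0,...,8. Row orthogonality: sum_m chi_k(m) conj(chi_l(m)) = 9 * [k = l].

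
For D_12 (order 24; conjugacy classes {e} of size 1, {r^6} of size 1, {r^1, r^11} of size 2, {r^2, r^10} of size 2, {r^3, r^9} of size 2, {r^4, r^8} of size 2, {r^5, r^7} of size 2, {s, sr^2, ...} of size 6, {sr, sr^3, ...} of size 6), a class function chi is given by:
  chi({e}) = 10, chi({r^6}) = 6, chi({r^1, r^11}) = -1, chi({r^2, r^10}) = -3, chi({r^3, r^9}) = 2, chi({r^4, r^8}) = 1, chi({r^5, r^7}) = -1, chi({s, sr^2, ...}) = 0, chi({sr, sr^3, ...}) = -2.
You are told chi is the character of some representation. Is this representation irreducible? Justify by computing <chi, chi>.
Not irreducible (reducible): <chi, chi> = 8 > 1.

Why: <chi, chi> = (1/|G|) sum_C |C| * |chi(C)|^2 = (1/24)[1*|10|^2 + 1*|6|^2 + 2*|-1|^2 + 2*|-3|^2 + 2*|2|^2 + 2*|1|^2 + 2*|-1|^2 + 6*|0|^2 + 6*|-2|^2]
  = (1/24)[(100) + (36) + (2) + (18) + (8) + (2) + (2) + (0) + (24)] = 192/24 = 8.
A character is irreducible iff <chi, chi> = 1, so this representation is reducible.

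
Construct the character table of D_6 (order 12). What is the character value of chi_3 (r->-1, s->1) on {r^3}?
Conjugacy classes: {e} of size 1, {r^3} of size 1, {r^1, r^5} of size 2, {r^2, r^4} of size 2, {s, sr^2, ...} of size 3, {sr, sr^3, ...} of size 3.
Character table:
  irrep \ class              {e} (size 1)  {r^3} (size 1)  {r^1, r^5} (size 2)  {r^2, r^4} (size 2)  {s, sr^2, ...} (size 3)  {sr, sr^3, ...} (size 3)
  chi_1 (triv)               1             1               1                    1                    1                        1                       
  chi_2 (sign: r->1, s->-1)  1             1               1                    1                    -1                       -1                      
  chi_3 (r->-1, s->1)        1             -1              -1                   1                    1                        -1                      
  chi_4 (r->-1, s->-1)       1             -1              -1                   1                    -1                       1                       
  chi_5 (2d, j=1)            2             -2              1                    -1                   0                        0                       
  chi_6 (2d, j=2)            2             2               -1                   -1                   0                        0                       

Spot check: chi_3 (r->-1, s->1) on {r^3} = -1.

Details: D_6 has order 2*6 = 12 with 6 conjugacy classes, hence 6 irreducibles. Sum of squared dims 1 + 1 + 1 + 1 + 4 + 4 = 12 = |G|. Linear characters come from the abelianisation; the 2-dimensional irreps have character r^k -> 2*cos(2*pi*j*k/6), reflections -> 0.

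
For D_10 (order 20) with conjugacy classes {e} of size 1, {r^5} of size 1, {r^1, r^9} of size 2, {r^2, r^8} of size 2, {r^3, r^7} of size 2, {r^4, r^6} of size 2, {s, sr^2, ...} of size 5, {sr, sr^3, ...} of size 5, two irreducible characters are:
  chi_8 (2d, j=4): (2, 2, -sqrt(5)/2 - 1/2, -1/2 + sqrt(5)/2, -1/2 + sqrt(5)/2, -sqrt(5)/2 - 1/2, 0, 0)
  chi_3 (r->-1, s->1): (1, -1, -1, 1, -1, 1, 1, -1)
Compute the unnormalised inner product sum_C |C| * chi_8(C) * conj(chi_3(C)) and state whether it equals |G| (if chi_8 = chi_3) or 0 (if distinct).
Sum = 0; so <chi_8, chi_3> = 0 (distinct irreducibles are orthogonal).

Solution. Compute term by term over conjugacy classes (|C| * chi_8(C) * conj(chi_3(C))):
  1*(2)*conj(1) + 1*(2)*conj(-1) + 2*(-sqrt(5)/2 - 1/2)*conj(-1) + 2*(-1/2 + sqrt(5)/2)*conj(1) + 2*(-1/2 + sqrt(5)/2)*conj(-1) + 2*(-sqrt(5)/2 - 1/2)*conj(1) + 5*(0)*conj(1) + 5*(0)*conj(-1)
  = (2) + (-2) + (1 + sqrt(5)) + (-1 + sqrt(5)) + (1 - sqrt(5)) + (-sqrt(5) - 1) + (0) + (0)
  = 0.
Dividing by |G| = 20 gives 0/20 = 0, matching the row-orthogonality relation <chi_8, chi_3> = [chi_8 = chi_3].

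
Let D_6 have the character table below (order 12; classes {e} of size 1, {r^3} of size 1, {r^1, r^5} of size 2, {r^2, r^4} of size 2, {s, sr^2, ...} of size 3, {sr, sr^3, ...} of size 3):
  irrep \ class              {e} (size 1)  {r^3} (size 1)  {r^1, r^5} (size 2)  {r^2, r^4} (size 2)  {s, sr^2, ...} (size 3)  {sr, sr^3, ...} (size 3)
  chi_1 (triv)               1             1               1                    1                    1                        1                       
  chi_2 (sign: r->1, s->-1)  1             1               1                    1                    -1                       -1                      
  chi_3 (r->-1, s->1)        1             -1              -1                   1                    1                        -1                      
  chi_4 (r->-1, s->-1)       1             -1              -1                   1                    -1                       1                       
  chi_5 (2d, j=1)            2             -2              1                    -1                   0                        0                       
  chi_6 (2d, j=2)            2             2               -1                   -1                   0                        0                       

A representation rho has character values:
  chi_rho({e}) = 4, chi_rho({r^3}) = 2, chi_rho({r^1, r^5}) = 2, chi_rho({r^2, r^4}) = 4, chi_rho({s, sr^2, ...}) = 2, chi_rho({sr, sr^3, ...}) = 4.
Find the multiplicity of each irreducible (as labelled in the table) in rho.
Multiplicities: chi_1: 3, chi_2: 0, chi_3: 0, chi_4: 1, chi_5: 0, chi_6: 0.

Working: Use <chi_rho, chi> = (1/|G|) sum_C |C| * chi_rho(C) * conj(chi(C)) with |G| = 12 for each irreducible chi in the table:
  <chi_rho, chi_1> = (1/12)[1*(4)*conj(1) + 1*(2)*conj(1) + 2*(2)*conj(1) + 2*(4)*conj(1) + 3*(2)*conj(1) + 3*(4)*conj(1)]
      = (1/12)[(4) + (2) + (4) + (8) + (6) + (12)] = 36/12 = 3
  <chi_rho, chi_2> = (1/12)[1*(4)*conj(1) + 1*(2)*conj(1) + 2*(2)*conj(1) + 2*(4)*conj(1) + 3*(2)*conj(-1) + 3*(4)*conj(-1)]
      = (1/12)[(4) + (2) + (4) + (8) + (-6) + (-12)] = 0/12 = 0
  <chi_rho, chi_3> = (1/12)[1*(4)*conj(1) + 1*(2)*conj(-1) + 2*(2)*conj(-1) + 2*(4)*conj(1) + 3*(2)*conj(1) + 3*(4)*conj(-1)]
      = (1/12)[(4) + (-2) + (-4) + (8) + (6) + (-12)] = 0/12 = 0
  <chi_rho, chi_4> = (1/12)[1*(4)*conj(1) + 1*(2)*conj(-1) + 2*(2)*conj(-1) + 2*(4)*conj(1) + 3*(2)*conj(-1) + 3*(4)*conj(1)]
      = (1/12)[(4) + (-2) + (-4) + (8) + (-6) + (12)] = 12/12 = 1
  <chi_rho, chi_5> = (1/12)[1*(4)*conj(2) + 1*(2)*conj(-2) + 2*(2)*conj(1) + 2*(4)*conj(-1) + 3*(2)*conj(0) + 3*(4)*conj(0)]
      = (1/12)[(8) + (-4) + (4) + (-8) + (0) + (0)] = 0/12 = 0
  <chi_rho, chi_6> = (1/12)[1*(4)*conj(2) + 1*(2)*conj(2) + 2*(2)*conj(-1) + 2*(4)*conj(-1) + 3*(2)*conj(0) + 3*(4)*conj(0)]
      = (1/12)[(8) + (4) + (-4) + (-8) + (0) + (0)] = 0/12 = 0
Dimension check: dim(rho) = sum (mult * dim) = 3*1 + 0*1 + 0*1 + 1*1 + 0*2 + 0*2 = 4 = chi_rho(e) = 4.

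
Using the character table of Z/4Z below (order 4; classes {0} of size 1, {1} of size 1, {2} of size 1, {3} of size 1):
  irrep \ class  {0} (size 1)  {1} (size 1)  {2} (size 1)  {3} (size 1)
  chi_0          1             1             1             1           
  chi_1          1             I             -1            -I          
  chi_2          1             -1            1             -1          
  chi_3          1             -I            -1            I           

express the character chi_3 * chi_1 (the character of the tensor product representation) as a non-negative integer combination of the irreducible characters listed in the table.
chi_3 tensor chi_1 = chi_0 (all other irreducibles have multiplicity 0).

Proof sketch: The character of a tensor product is the pointwise product (chi_3 * chi_1)(C) = chi_3(C) * chi_1(C):
  {0}: (1)*(1), {1}: (-I)*(I), {2}: (-1)*(-1), {3}: (I)*(-I)
so (chi_3 * chi_1) takes values
  {0} -> 1, {1} -> 1, {2} -> 1, {3} -> 1.
Now take the inner product of this character with each irreducible chi from the table, <chi_3*chi_1, chi> = (1/4) sum_C |C| (chi_3*chi_1)(C) conj(chi(C)):
  <chi_3*chi_1, chi_0> = (1/4)[1*(1)*conj(1) + 1*(1)*conj(1) + 1*(1)*conj(1) + 1*(1)*conj(1)]
      = (1/4)[(1) + (1) + (1) + (1)] = 4/4 = 1
  <chi_3*chi_1, chi_1> = (1/4)[1*(1)*conj(1) + 1*(1)*conj(I) + 1*(1)*conj(-1) + 1*(1)*conj(-I)]
      = (1/4)[(1) + (-I) + (-1) + (I)] = 0/4 = 0
  <chi_3*chi_1, chi_2> = (1/4)[1*(1)*conj(1) + 1*(1)*conj(-1) + 1*(1)*conj(1) + 1*(1)*conj(-1)]
      = (1/4)[(1) + (-1) + (1) + (-1)] = 0/4 = 0
  <chi_3*chi_1, chi_3> = (1/4)[1*(1)*conj(1) + 1*(1)*conj(-I) + 1*(1)*conj(-1) + 1*(1)*conj(I)]
      = (1/4)[(1) + (I) + (-1) + (-I)] = 0/4 = 0
(Exp terms are combined using exp(i*s)*conj(exp(i*t)) = exp(i*(s-t)), and sums of them are collapsed using the identity that for every m > 1 the m distinct m-th roots of unity sum to 0, e.g. 1 + exp(2*I*pi/3) + exp(-2*I*pi/3) = 0.)
Hence the multiplicities are chi_0: 1. Dimension check: dim(chi_3)*dim(chi_1) = 1*1 = 1 and sum (mult * dim) = 1*1 = 1.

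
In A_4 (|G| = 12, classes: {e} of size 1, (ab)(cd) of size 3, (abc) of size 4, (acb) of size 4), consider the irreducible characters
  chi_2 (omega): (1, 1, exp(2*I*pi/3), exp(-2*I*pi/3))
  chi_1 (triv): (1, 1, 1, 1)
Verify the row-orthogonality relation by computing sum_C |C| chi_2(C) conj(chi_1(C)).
Sum = 0; so <chi_2, chi_1> = 0 (distinct irreducibles are orthogonal).

Derivation: Compute term by term over conjugacy classes (|C| * chi_2(C) * conj(chi_1(C))):
  1*(1)*conj(1) + 3*(1)*conj(1) + 4*(exp(2*I*pi/3))*conj(1) + 4*(exp(-2*I*pi/3))*conj(1)
  = (1) + (3) + (4*exp(2*I*pi/3)) + (4*exp(-2*I*pi/3))
  = 0.
(Exp terms are combined using exp(i*s)*conj(exp(i*t)) = exp(i*(s-t)), and sums of them are collapsed using the identity that for every m > 1 the m distinct m-th roots of unity sum to 0, e.g. 1 + exp(2*I*pi/3) + exp(-2*I*pi/3) = 0.)
Dividing by |G| = 12 gives 0/12 = 0, matching the row-orthogonality relation <chi_2, chi_1> = [chi_2 = chi_1].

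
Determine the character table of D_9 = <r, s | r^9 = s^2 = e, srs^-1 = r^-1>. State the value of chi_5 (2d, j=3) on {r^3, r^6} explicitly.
Conjugacy classes: {e} of size 1, {r^1, r^8} of size 2, {r^2, r^7} of size 2, {r^3, r^6} of size 2, {r^4, r^5} of size 2, {s, sr, ..., sr^8} of size 9.
Character table:
  irrep \ class              {e} (size 1)  {r^1, r^8} (size 2)  {r^2, r^7} (size 2)  {r^3, r^6} (size 2)  {r^4, r^5} (size 2)  {s, sr, ..., sr^8} (size 9)
  chi_1 (triv)               1             1                    1                    1                    1                    1                          
  chi_2 (sign: r->1, s->-1)  1             1                    1                    1                    1                    -1                         
  chi_3 (2d, j=1)            2             2*cos(2*pi/9)        2*cos(4*pi/9)        -1                   -2*cos(pi/9)         0                          
  chi_4 (2d, j=2)            2             2*cos(4*pi/9)        -2*cos(pi/9)         -1                   2*cos(2*pi/9)        0                          
  chi_5 (2d, j=3)            2             -1                   -1                   2                    -1                   0                          
  chi_6 (2d, j=4)            2             -2*cos(pi/9)         2*cos(2*pi/9)        -1                   2*cos(4*pi/9)        0                          

Spot check: chi_5 (2d, j=3) on {r^3, r^6} = 2.

Explanation: D_9 has order 2*9 = 18 with 6 conjugacy classes, hence 6 irreducibles. Sum of squared dims 1 + 1 + 4 + 4 + 4 + 4 = 18 = |G|. Linear characters come from the abelianisation; the 2-dimensional irreps have character r^k -> 2*cos(2*pi*j*k/9), reflections -> 0.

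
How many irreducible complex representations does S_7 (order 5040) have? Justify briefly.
15

Explanation: The number of irreducible complex representations of a finite group equals its number of conjugacy classes. Conjugacy classes in S_7 correspond to cycle types, i.e. partitions of 7; there are p(7) = 15 of them, so S_7 (order 5040) has exactly 15 irreducible complex representations.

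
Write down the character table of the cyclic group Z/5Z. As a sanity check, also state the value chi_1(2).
Character table of Z/5Z (irreps indexed chi_0,...,chi_4 with chi_k(m) = zeta_5^(k*m), zeta_5 = exp(2*pi*i/5)):
  irrep \ class  {0} (size 1)  {1} (size 1)    {2} (size 1)    {3} (size 1)    {4} (size 1)  
  chi_0          1             1               1               1               1             
  chi_1          1             exp(2*I*pi/5)   exp(4*I*pi/5)   exp(-4*I*pi/5)  exp(-2*I*pi/5)
  chi_2          1             exp(4*I*pi/5)   exp(-2*I*pi/5)  exp(2*I*pi/5)   exp(-4*I*pi/5)
  chi_3          1             exp(-4*I*pi/5)  exp(2*I*pi/5)   exp(-2*I*pi/5)  exp(4*I*pi/5) 
  chi_4          1             exp(-2*I*pi/5)  exp(-4*I*pi/5)  exp(4*I*pi/5)   exp(2*I*pi/5) 

Spot check: chi_1(2) = zeta_5^(1*2) = zeta_5^2 = exp(4*I*pi/5).

Z/5Z is abelian, so all 5 irreducible complex representations are 1-dimensional. They are given by chi_k(m) = zeta_5^(k*m) for k = 0,...,4. Row orthogonality: sum_m chi_k(m) conj(chi_l(m)) = 5 * [k = l].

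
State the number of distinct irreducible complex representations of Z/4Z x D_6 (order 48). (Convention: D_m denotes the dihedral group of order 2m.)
24

Details: The number of irreducible complex representations of a finite group equals its number of conjugacy classes. For a direct product, #classes(G x H) = #classes(G) * #classes(H). Z/4Z has 4 classes (abelian), D_6 has 6 classes, so 4 * 6 = 24, so Z/4Z x D_6 (order 48) has exactly 24 irreducible complex representations.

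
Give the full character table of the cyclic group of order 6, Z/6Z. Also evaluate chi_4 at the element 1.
Character table of Z/6Z (irreps indexed chi_0,...,chi_5 with chi_k(m) = zeta_6^(k*m), zeta_6 = exp(2*pi*i/6)):
  irrep \ class  {0} (size 1)  {1} (size 1)    {2} (size 1)    {3} (size 1)  {4} (size 1)    {5} (size 1)  
  chi_0          1             1               1               1             1               1             
  chi_1          1             exp(I*pi/3)     exp(2*I*pi/3)   -1            exp(-2*I*pi/3)  exp(-I*pi/3)  
  chi_2          1             exp(2*I*pi/3)   exp(-2*I*pi/3)  1             exp(2*I*pi/3)   exp(-2*I*pi/3)
  chi_3          1             -1              1               -1            1               -1            
  chi_4          1             exp(-2*I*pi/3)  exp(2*I*pi/3)   1             exp(-2*I*pi/3)  exp(2*I*pi/3) 
  chi_5          1             exp(-I*pi/3)    exp(-2*I*pi/3)  -1            exp(2*I*pi/3)   exp(I*pi/3)   

Spot check: chi_4(1) = zeta_6^(4*1) = zeta_6^4 = exp(-2*I*pi/3).

Explanation: Z/6Z is abelian, so all 6 irreducible complex representations are 1-dimensional. They are given by chi_k(m) = zeta_6^(k*m) for k = 0,...,5. Row orthogonality: sum_m chi_k(m) conj(chi_l(m)) = 6 * [k = l].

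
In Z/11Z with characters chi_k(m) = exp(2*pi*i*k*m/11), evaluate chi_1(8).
chi_1(8) = zeta_11^8 = exp(-6*I*pi/11)

Reasoning: chi_1(8) = zeta_11^(1*8) = zeta_11^8. Since zeta_11^11 = 1, this equals zeta_11^8 = exp(2*pi*i*8/11) = exp(-6*I*pi/11).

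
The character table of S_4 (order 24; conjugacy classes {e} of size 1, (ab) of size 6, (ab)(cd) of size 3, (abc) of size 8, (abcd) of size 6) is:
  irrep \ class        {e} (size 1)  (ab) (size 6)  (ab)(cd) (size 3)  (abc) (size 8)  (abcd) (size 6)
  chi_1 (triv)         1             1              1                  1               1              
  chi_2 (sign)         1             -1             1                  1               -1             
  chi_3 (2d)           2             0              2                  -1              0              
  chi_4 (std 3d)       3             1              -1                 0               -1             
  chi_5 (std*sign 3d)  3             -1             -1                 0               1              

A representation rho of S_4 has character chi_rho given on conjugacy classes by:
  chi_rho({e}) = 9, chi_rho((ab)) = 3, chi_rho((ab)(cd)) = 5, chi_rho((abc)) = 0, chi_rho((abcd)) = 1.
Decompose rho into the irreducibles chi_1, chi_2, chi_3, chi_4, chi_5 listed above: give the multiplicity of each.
Multiplicities: chi_1: 2, chi_2: 0, chi_3: 2, chi_4: 1, chi_5: 0.

Solution. Use <chi_rho, chi> = (1/|G|) sum_C |C| * chi_rho(C) * conj(chi(C)) with |G| = 24 for each irreducible chi in the table:
  <chi_rho, chi_1> = (1/24)[1*(9)*conj(1) + 6*(3)*conj(1) + 3*(5)*conj(1) + 8*(0)*conj(1) + 6*(1)*conj(1)]
      = (1/24)[(9) + (18) + (15) + (0) + (6)] = 48/24 = 2
  <chi_rho, chi_2> = (1/24)[1*(9)*conj(1) + 6*(3)*conj(-1) + 3*(5)*conj(1) + 8*(0)*conj(1) + 6*(1)*conj(-1)]
      = (1/24)[(9) + (-18) + (15) + (0) + (-6)] = 0/24 = 0
  <chi_rho, chi_3> = (1/24)[1*(9)*conj(2) + 6*(3)*conj(0) + 3*(5)*conj(2) + 8*(0)*conj(-1) + 6*(1)*conj(0)]
      = (1/24)[(18) + (0) + (30) + (0) + (0)] = 48/24 = 2
  <chi_rho, chi_4> = (1/24)[1*(9)*conj(3) + 6*(3)*conj(1) + 3*(5)*conj(-1) + 8*(0)*conj(0) + 6*(1)*conj(-1)]
      = (1/24)[(27) + (18) + (-15) + (0) + (-6)] = 24/24 = 1
  <chi_rho, chi_5> = (1/24)[1*(9)*conj(3) + 6*(3)*conj(-1) + 3*(5)*conj(-1) + 8*(0)*conj(0) + 6*(1)*conj(1)]
      = (1/24)[(27) + (-18) + (-15) + (0) + (6)] = 0/24 = 0
Dimension check: dim(rho) = sum (mult * dim) = 2*1 + 0*1 + 2*2 + 1*3 + 0*3 = 9 = chi_rho(e) = 9.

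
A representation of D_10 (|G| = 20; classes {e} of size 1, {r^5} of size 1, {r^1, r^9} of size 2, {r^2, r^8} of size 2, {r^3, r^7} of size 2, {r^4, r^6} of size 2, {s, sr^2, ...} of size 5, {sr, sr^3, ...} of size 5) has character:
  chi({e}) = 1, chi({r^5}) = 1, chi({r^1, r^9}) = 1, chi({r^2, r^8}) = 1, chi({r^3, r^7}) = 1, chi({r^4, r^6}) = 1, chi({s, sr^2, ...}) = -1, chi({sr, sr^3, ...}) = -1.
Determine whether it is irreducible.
Irreducible: <chi, chi> = 1.

Argument: <chi, chi> = (1/|G|) sum_C |C| * |chi(C)|^2 = (1/20)[1*|1|^2 + 1*|1|^2 + 2*|1|^2 + 2*|1|^2 + 2*|1|^2 + 2*|1|^2 + 5*|-1|^2 + 5*|-1|^2]
  = (1/20)[(1) + (1) + (2) + (2) + (2) + (2) + (5) + (5)] = 20/20 = 1.
A character is irreducible iff <chi, chi> = 1, so this representation is irreducible.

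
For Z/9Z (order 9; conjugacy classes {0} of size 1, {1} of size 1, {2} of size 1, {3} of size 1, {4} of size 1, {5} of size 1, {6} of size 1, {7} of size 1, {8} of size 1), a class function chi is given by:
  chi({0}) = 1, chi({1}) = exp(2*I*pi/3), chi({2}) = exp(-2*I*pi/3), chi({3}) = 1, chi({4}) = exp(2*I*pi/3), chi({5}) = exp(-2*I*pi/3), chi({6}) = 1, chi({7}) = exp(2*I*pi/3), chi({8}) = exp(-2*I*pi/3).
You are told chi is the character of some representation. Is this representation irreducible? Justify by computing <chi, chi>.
Irreducible: <chi, chi> = 1.

Proof sketch: <chi, chi> = (1/|G|) sum_C |C| * |chi(C)|^2 = (1/9)[1*|1|^2 + 1*|exp(2*I*pi/3)|^2 + 1*|exp(-2*I*pi/3)|^2 + 1*|1|^2 + 1*|exp(2*I*pi/3)|^2 + 1*|exp(-2*I*pi/3)|^2 + 1*|1|^2 + 1*|exp(2*I*pi/3)|^2 + 1*|exp(-2*I*pi/3)|^2]
  = (1/9)[(1) + (1) + (1) + (1) + (1) + (1) + (1) + (1) + (1)] = 9/9 = 1.
(Exp terms are combined using exp(i*s)*conj(exp(i*t)) = exp(i*(s-t)), and sums of them are collapsed using the identity that for every m > 1 the m distinct m-th roots of unity sum to 0, e.g. 1 + exp(2*I*pi/3) + exp(-2*I*pi/3) = 0.)
A character is irreducible iff <chi, chi> = 1, so this representation is irreducible.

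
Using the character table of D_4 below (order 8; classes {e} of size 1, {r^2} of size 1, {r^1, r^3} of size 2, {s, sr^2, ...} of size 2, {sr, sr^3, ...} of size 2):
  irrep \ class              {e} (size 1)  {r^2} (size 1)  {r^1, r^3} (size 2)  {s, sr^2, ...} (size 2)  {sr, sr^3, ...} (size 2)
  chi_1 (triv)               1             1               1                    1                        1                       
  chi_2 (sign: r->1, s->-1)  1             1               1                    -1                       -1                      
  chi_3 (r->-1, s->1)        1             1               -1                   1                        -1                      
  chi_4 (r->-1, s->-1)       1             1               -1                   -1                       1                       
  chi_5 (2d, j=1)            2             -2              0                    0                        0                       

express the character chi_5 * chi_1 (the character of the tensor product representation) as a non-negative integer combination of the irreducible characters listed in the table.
chi_5 tensor chi_1 = chi_5 (all other irreducibles have multiplicity 0).

Argument: The character of a tensor product is the pointwise product (chi_5 * chi_1)(C) = chi_5(C) * chi_1(C):
  {e}: (2)*(1), {r^2}: (-2)*(1), {r^1, r^3}: (0)*(1), {s, sr^2, ...}: (0)*(1), {sr, sr^3, ...}: (0)*(1)
so (chi_5 * chi_1) takes values
  {e} -> 2, {r^2} -> -2, {r^1, r^3} -> 0, {s, sr^2, ...} -> 0, {sr, sr^3, ...} -> 0.
Now take the inner product of this character with each irreducible chi from the table, <chi_5*chi_1, chi> = (1/8) sum_C |C| (chi_5*chi_1)(C) conj(chi(C)):
  <chi_5*chi_1, chi_1> = (1/8)[1*(2)*conj(1) + 1*(-2)*conj(1) + 2*(0)*conj(1) + 2*(0)*conj(1) + 2*(0)*conj(1)]
      = (1/8)[(2) + (-2) + (0) + (0) + (0)] = 0/8 = 0
  <chi_5*chi_1, chi_2> = (1/8)[1*(2)*conj(1) + 1*(-2)*conj(1) + 2*(0)*conj(1) + 2*(0)*conj(-1) + 2*(0)*conj(-1)]
      = (1/8)[(2) + (-2) + (0) + (0) + (0)] = 0/8 = 0
  <chi_5*chi_1, chi_3> = (1/8)[1*(2)*conj(1) + 1*(-2)*conj(1) + 2*(0)*conj(-1) + 2*(0)*conj(1) + 2*(0)*conj(-1)]
      = (1/8)[(2) + (-2) + (0) + (0) + (0)] = 0/8 = 0
  <chi_5*chi_1, chi_4> = (1/8)[1*(2)*conj(1) + 1*(-2)*conj(1) + 2*(0)*conj(-1) + 2*(0)*conj(-1) + 2*(0)*conj(1)]
      = (1/8)[(2) + (-2) + (0) + (0) + (0)] = 0/8 = 0
  <chi_5*chi_1, chi_5> = (1/8)[1*(2)*conj(2) + 1*(-2)*conj(-2) + 2*(0)*conj(0) + 2*(0)*conj(0) + 2*(0)*conj(0)]
      = (1/8)[(4) + (4) + (0) + (0) + (0)] = 8/8 = 1
Hence the multiplicities are chi_5: 1. Dimension check: dim(chi_5)*dim(chi_1) = 2*1 = 2 and sum (mult * dim) = 1*2 = 2.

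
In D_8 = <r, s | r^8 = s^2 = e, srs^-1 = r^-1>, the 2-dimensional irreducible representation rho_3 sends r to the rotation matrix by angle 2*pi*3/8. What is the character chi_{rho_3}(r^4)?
chi_{rho_3}(r^4) = 2*cos(2*pi*3*4/8) = -2

Details: rho_3(r^4) is rotation by angle 2*pi*3*4/8, whose trace is 2*cos(2*pi*3*4/8) = -2.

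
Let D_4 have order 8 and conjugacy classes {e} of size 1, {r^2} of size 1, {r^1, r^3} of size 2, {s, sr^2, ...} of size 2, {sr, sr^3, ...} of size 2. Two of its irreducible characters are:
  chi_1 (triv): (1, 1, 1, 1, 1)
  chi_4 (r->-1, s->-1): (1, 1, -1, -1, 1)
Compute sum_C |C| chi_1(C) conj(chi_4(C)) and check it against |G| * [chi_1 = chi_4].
Sum = 0; so <chi_1, chi_4> = 0 (distinct irreducibles are orthogonal).

Proof sketch: Compute term by term over conjugacy classes (|C| * chi_1(C) * conj(chi_4(C))):
  1*(1)*conj(1) + 1*(1)*conj(1) + 2*(1)*conj(-1) + 2*(1)*conj(-1) + 2*(1)*conj(1)
  = (1) + (1) + (-2) + (-2) + (2)
  = 0.
Dividing by |G| = 8 gives 0/8 = 0, matching the row-orthogonality relation <chi_1, chi_4> = [chi_1 = chi_4].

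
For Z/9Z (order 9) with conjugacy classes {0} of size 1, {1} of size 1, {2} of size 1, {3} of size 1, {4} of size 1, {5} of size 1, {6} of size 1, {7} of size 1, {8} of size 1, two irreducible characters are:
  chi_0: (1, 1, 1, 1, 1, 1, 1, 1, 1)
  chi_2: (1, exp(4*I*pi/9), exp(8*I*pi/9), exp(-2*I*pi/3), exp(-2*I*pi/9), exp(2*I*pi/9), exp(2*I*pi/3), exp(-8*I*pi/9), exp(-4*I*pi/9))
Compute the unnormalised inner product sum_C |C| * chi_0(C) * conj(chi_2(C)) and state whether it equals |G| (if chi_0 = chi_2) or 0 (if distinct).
Sum = 0; so <chi_0, chi_2> = 0 (distinct irreducibles are orthogonal).

Explanation: Compute term by term over conjugacy classes (|C| * chi_0(C) * conj(chi_2(C))):
  1*(1)*conj(1) + 1*(1)*conj(exp(4*I*pi/9)) + 1*(1)*conj(exp(8*I*pi/9)) + 1*(1)*conj(exp(-2*I*pi/3)) + 1*(1)*conj(exp(-2*I*pi/9)) + 1*(1)*conj(exp(2*I*pi/9)) + 1*(1)*conj(exp(2*I*pi/3)) + 1*(1)*conj(exp(-8*I*pi/9)) + 1*(1)*conj(exp(-4*I*pi/9))
  = (1) + (exp(-4*I*pi/9)) + (exp(-8*I*pi/9)) + (exp(2*I*pi/3)) + (exp(2*I*pi/9)) + (exp(-2*I*pi/9)) + (exp(-2*I*pi/3)) + (exp(8*I*pi/9)) + (exp(4*I*pi/9))
  = 0.
(Exp terms are combined using exp(i*s)*conj(exp(i*t)) = exp(i*(s-t)), and sums of them are collapsed using the identity that for every m > 1 the m distinct m-th roots of unity sum to 0, e.g. 1 + exp(2*I*pi/3) + exp(-2*I*pi/3) = 0.)
Dividing by |G| = 9 gives 0/9 = 0, matching the row-orthogonality relation <chi_0, chi_2> = [chi_0 = chi_2].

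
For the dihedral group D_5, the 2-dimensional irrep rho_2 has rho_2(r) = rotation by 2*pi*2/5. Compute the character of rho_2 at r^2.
chi_{rho_2}(r^2) = 2*cos(2*pi*2*2/5) = -1/2 + sqrt(5)/2

Working: rho_2(r^2) is rotation by angle 2*pi*2*2/5, whose trace is 2*cos(2*pi*2*2/5) = -1/2 + sqrt(5)/2.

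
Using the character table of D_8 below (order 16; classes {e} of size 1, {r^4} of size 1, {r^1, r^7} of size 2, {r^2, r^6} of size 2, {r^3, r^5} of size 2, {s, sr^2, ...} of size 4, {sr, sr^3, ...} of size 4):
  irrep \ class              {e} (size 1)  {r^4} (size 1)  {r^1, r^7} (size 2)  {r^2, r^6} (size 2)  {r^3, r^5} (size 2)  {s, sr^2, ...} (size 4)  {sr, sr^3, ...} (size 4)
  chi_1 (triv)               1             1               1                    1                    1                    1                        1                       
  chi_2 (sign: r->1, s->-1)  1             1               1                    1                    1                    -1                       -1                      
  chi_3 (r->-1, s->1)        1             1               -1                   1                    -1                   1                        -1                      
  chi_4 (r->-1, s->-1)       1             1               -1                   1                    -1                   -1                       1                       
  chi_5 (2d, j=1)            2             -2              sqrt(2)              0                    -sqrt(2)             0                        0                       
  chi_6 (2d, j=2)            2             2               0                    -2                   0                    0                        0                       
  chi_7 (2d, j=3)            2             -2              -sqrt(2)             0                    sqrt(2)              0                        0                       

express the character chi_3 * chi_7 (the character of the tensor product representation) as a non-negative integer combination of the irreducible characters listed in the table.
chi_3 tensor chi_7 = chi_5 (all other irreducibles have multiplicity 0).

Why: The character of a tensor product is the pointwise product (chi_3 * chi_7)(C) = chi_3(C) * chi_7(C):
  {e}: (1)*(2), {r^4}: (1)*(-2), {r^1, r^7}: (-1)*(-sqrt(2)), {r^2, r^6}: (1)*(0), {r^3, r^5}: (-1)*(sqrt(2)), {s, sr^2, ...}: (1)*(0), {sr, sr^3, ...}: (-1)*(0)
so (chi_3 * chi_7) takes values
  {e} -> 2, {r^4} -> -2, {r^1, r^7} -> sqrt(2), {r^2, r^6} -> 0, {r^3, r^5} -> -sqrt(2), {s, sr^2, ...} -> 0, {sr, sr^3, ...} -> 0.
Now take the inner product of this character with each irreducible chi from the table, <chi_3*chi_7, chi> = (1/16) sum_C |C| (chi_3*chi_7)(C) conj(chi(C)):
  <chi_3*chi_7, chi_1> = (1/16)[1*(2)*conj(1) + 1*(-2)*conj(1) + 2*(sqrt(2))*conj(1) + 2*(0)*conj(1) + 2*(-sqrt(2))*conj(1) + 4*(0)*conj(1) + 4*(0)*conj(1)]
      = (1/16)[(2) + (-2) + (2*sqrt(2)) + (0) + (-2*sqrt(2)) + (0) + (0)] = 0/16 = 0
  <chi_3*chi_7, chi_2> = (1/16)[1*(2)*conj(1) + 1*(-2)*conj(1) + 2*(sqrt(2))*conj(1) + 2*(0)*conj(1) + 2*(-sqrt(2))*conj(1) + 4*(0)*conj(-1) + 4*(0)*conj(-1)]
      = (1/16)[(2) + (-2) + (2*sqrt(2)) + (0) + (-2*sqrt(2)) + (0) + (0)] = 0/16 = 0
  <chi_3*chi_7, chi_3> = (1/16)[1*(2)*conj(1) + 1*(-2)*conj(1) + 2*(sqrt(2))*conj(-1) + 2*(0)*conj(1) + 2*(-sqrt(2))*conj(-1) + 4*(0)*conj(1) + 4*(0)*conj(-1)]
      = (1/16)[(2) + (-2) + (-2*sqrt(2)) + (0) + (2*sqrt(2)) + (0) + (0)] = 0/16 = 0
  <chi_3*chi_7, chi_4> = (1/16)[1*(2)*conj(1) + 1*(-2)*conj(1) + 2*(sqrt(2))*conj(-1) + 2*(0)*conj(1) + 2*(-sqrt(2))*conj(-1) + 4*(0)*conj(-1) + 4*(0)*conj(1)]
      = (1/16)[(2) + (-2) + (-2*sqrt(2)) + (0) + (2*sqrt(2)) + (0) + (0)] = 0/16 = 0
  <chi_3*chi_7, chi_5> = (1/16)[1*(2)*conj(2) + 1*(-2)*conj(-2) + 2*(sqrt(2))*conj(sqrt(2)) + 2*(0)*conj(0) + 2*(-sqrt(2))*conj(-sqrt(2)) + 4*(0)*conj(0) + 4*(0)*conj(0)]
      = (1/16)[(4) + (4) + (4) + (0) + (4) + (0) + (0)] = 16/16 = 1
  <chi_3*chi_7, chi_6> = (1/16)[1*(2)*conj(2) + 1*(-2)*conj(2) + 2*(sqrt(2))*conj(0) + 2*(0)*conj(-2) + 2*(-sqrt(2))*conj(0) + 4*(0)*conj(0) + 4*(0)*conj(0)]
      = (1/16)[(4) + (-4) + (0) + (0) + (0) + (0) + (0)] = 0/16 = 0
  <chi_3*chi_7, chi_7> = (1/16)[1*(2)*conj(2) + 1*(-2)*conj(-2) + 2*(sqrt(2))*conj(-sqrt(2)) + 2*(0)*conj(0) + 2*(-sqrt(2))*conj(sqrt(2)) + 4*(0)*conj(0) + 4*(0)*conj(0)]
      = (1/16)[(4) + (4) + (-4) + (0) + (-4) + (0) + (0)] = 0/16 = 0
Hence the multiplicities are chi_5: 1. Dimension check: dim(chi_3)*dim(chi_7) = 1*2 = 2 and sum (mult * dim) = 1*2 = 2.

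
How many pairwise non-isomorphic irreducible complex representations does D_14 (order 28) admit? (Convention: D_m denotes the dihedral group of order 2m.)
10

Explanation: The number of irreducible complex representations of a finite group equals its number of conjugacy classes. D_14 has 10 conjugacy classes (n/2 + 3 for n even), so D_14 (order 28) has exactly 10 irreducible complex representations.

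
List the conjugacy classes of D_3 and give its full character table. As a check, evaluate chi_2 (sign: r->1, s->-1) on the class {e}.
Conjugacy classes: {e} of size 1, {r^1, r^2} of size 2, {s, sr, ..., sr^2} of size 3.
Character table:
  irrep \ class              {e} (size 1)  {r^1, r^2} (size 2)  {s, sr, ..., sr^2} (size 3)
  chi_1 (triv)               1             1                    1                          
  chi_2 (sign: r->1, s->-1)  1             1                    -1                         
  chi_3 (2d, j=1)            2             -1                   0                          

Spot check: chi_2 (sign: r->1, s->-1) on {e} = 1.

Working: D_3 has order 2*3 = 6 with 3 conjugacy classes, hence 3 irreducibles. Sum of squared dims 1 + 1 + 4 = 6 = |G|. Linear characters come from the abelianisation; the 2-dimensional irreps have character r^k -> 2*cos(2*pi*j*k/3), reflections -> 0.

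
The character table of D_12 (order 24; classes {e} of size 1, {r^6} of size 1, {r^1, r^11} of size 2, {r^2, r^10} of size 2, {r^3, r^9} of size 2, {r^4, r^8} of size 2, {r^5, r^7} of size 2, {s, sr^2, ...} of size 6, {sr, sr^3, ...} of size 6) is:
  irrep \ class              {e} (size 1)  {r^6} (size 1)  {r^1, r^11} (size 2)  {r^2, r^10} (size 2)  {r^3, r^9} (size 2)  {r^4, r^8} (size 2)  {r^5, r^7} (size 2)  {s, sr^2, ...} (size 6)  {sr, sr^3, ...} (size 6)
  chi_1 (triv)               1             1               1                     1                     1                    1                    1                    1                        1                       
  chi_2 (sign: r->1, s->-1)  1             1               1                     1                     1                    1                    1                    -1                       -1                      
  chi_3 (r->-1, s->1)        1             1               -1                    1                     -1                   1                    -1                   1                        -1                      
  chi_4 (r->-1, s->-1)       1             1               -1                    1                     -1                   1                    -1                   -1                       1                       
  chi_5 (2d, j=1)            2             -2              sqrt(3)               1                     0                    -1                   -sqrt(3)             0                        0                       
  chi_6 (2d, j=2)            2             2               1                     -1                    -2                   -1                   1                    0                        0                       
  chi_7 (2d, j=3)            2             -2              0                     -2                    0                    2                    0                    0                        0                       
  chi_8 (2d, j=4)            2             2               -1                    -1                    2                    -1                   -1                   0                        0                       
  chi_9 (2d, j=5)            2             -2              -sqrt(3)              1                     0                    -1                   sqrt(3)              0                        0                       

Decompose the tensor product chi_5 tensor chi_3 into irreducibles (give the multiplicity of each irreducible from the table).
chi_5 tensor chi_3 = chi_9 (all other irreducibles have multiplicity 0).

Solution. The character of a tensor product is the pointwise product (chi_5 * chi_3)(C) = chi_5(C) * chi_3(C):
  {e}: (2)*(1), {r^6}: (-2)*(1), {r^1, r^11}: (sqrt(3))*(-1), {r^2, r^10}: (1)*(1), {r^3, r^9}: (0)*(-1), {r^4, r^8}: (-1)*(1), {r^5, r^7}: (-sqrt(3))*(-1), {s, sr^2, ...}: (0)*(1), {sr, sr^3, ...}: (0)*(-1)
so (chi_5 * chi_3) takes values
  {e} -> 2, {r^6} -> -2, {r^1, r^11} -> -sqrt(3), {r^2, r^10} -> 1, {r^3, r^9} -> 0, {r^4, r^8} -> -1, {r^5, r^7} -> sqrt(3), {s, sr^2, ...} -> 0, {sr, sr^3, ...} -> 0.
Now take the inner product of this character with each irreducible chi from the table, <chi_5*chi_3, chi> = (1/24) sum_C |C| (chi_5*chi_3)(C) conj(chi(C)):
  <chi_5*chi_3, chi_1> = (1/24)[1*(2)*conj(1) + 1*(-2)*conj(1) + 2*(-sqrt(3))*conj(1) + 2*(1)*conj(1) + 2*(0)*conj(1) + 2*(-1)*conj(1) + 2*(sqrt(3))*conj(1) + 6*(0)*conj(1) + 6*(0)*conj(1)]
      = (1/24)[(2) + (-2) + (-2*sqrt(3)) + (2) + (0) + (-2) + (2*sqrt(3)) + (0) + (0)] = 0/24 = 0
  <chi_5*chi_3, chi_2> = (1/24)[1*(2)*conj(1) + 1*(-2)*conj(1) + 2*(-sqrt(3))*conj(1) + 2*(1)*conj(1) + 2*(0)*conj(1) + 2*(-1)*conj(1) + 2*(sqrt(3))*conj(1) + 6*(0)*conj(-1) + 6*(0)*conj(-1)]
      = (1/24)[(2) + (-2) + (-2*sqrt(3)) + (2) + (0) + (-2) + (2*sqrt(3)) + (0) + (0)] = 0/24 = 0
  <chi_5*chi_3, chi_3> = (1/24)[1*(2)*conj(1) + 1*(-2)*conj(1) + 2*(-sqrt(3))*conj(-1) + 2*(1)*conj(1) + 2*(0)*conj(-1) + 2*(-1)*conj(1) + 2*(sqrt(3))*conj(-1) + 6*(0)*conj(1) + 6*(0)*conj(-1)]
      = (1/24)[(2) + (-2) + (2*sqrt(3)) + (2) + (0) + (-2) + (-2*sqrt(3)) + (0) + (0)] = 0/24 = 0
  <chi_5*chi_3, chi_4> = (1/24)[1*(2)*conj(1) + 1*(-2)*conj(1) + 2*(-sqrt(3))*conj(-1) + 2*(1)*conj(1) + 2*(0)*conj(-1) + 2*(-1)*conj(1) + 2*(sqrt(3))*conj(-1) + 6*(0)*conj(-1) + 6*(0)*conj(1)]
      = (1/24)[(2) + (-2) + (2*sqrt(3)) + (2) + (0) + (-2) + (-2*sqrt(3)) + (0) + (0)] = 0/24 = 0
  <chi_5*chi_3, chi_5> = (1/24)[1*(2)*conj(2) + 1*(-2)*conj(-2) + 2*(-sqrt(3))*conj(sqrt(3)) + 2*(1)*conj(1) + 2*(0)*conj(0) + 2*(-1)*conj(-1) + 2*(sqrt(3))*conj(-sqrt(3)) + 6*(0)*conj(0) + 6*(0)*conj(0)]
      = (1/24)[(4) + (4) + (-6) + (2) + (0) + (2) + (-6) + (0) + (0)] = 0/24 = 0
  <chi_5*chi_3, chi_6> = (1/24)[1*(2)*conj(2) + 1*(-2)*conj(2) + 2*(-sqrt(3))*conj(1) + 2*(1)*conj(-1) + 2*(0)*conj(-2) + 2*(-1)*conj(-1) + 2*(sqrt(3))*conj(1) + 6*(0)*conj(0) + 6*(0)*conj(0)]
      = (1/24)[(4) + (-4) + (-2*sqrt(3)) + (-2) + (0) + (2) + (2*sqrt(3)) + (0) + (0)] = 0/24 = 0
  <chi_5*chi_3, chi_7> = (1/24)[1*(2)*conj(2) + 1*(-2)*conj(-2) + 2*(-sqrt(3))*conj(0) + 2*(1)*conj(-2) + 2*(0)*conj(0) + 2*(-1)*conj(2) + 2*(sqrt(3))*conj(0) + 6*(0)*conj(0) + 6*(0)*conj(0)]
      = (1/24)[(4) + (4) + (0) + (-4) + (0) + (-4) + (0) + (0) + (0)] = 0/24 = 0
  <chi_5*chi_3, chi_8> = (1/24)[1*(2)*conj(2) + 1*(-2)*conj(2) + 2*(-sqrt(3))*conj(-1) + 2*(1)*conj(-1) + 2*(0)*conj(2) + 2*(-1)*conj(-1) + 2*(sqrt(3))*conj(-1) + 6*(0)*conj(0) + 6*(0)*conj(0)]
      = (1/24)[(4) + (-4) + (2*sqrt(3)) + (-2) + (0) + (2) + (-2*sqrt(3)) + (0) + (0)] = 0/24 = 0
  <chi_5*chi_3, chi_9> = (1/24)[1*(2)*conj(2) + 1*(-2)*conj(-2) + 2*(-sqrt(3))*conj(-sqrt(3)) + 2*(1)*conj(1) + 2*(0)*conj(0) + 2*(-1)*conj(-1) + 2*(sqrt(3))*conj(sqrt(3)) + 6*(0)*conj(0) + 6*(0)*conj(0)]
      = (1/24)[(4) + (4) + (6) + (2) + (0) + (2) + (6) + (0) + (0)] = 24/24 = 1
Hence the multiplicities are chi_9: 1. Dimension check: dim(chi_5)*dim(chi_3) = 2*1 = 2 and sum (mult * dim) = 1*2 = 2.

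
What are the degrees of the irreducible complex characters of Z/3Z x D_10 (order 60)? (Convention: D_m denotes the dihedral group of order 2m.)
Dimensions: 1, 1, 1, 1, 1, 1, 1, 1, 1, 1, 1, 1, 2, 2, 2, 2, 2, 2, 2, 2, 2, 2, 2, 2

Proof sketch: There are 24 irreducibles (= number of conjugacy classes). Their dimensions d_i satisfy sum d_i^2 = |G| = 60: 1 + 1 + 1 + 1 + 1 + 1 + 1 + 1 + 1 + 1 + 1 + 1 + 4 + 4 + 4 + 4 + 4 + 4 + 4 + 4 + 4 + 4 + 4 + 4 = 60. (For the product with Z/3Z: each of the 3 1-dim characters of Z/3Z tensors with each irrep of D_10, giving 3 copies of each D_10-dimension.)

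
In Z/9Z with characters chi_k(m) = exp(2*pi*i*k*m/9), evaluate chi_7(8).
chi_7(8) = zeta_9^56 = exp(4*I*pi/9)

Explanation: chi_7(8) = zeta_9^(7*8) = zeta_9^56. Since zeta_9^9 = 1, this equals zeta_9^2 = exp(2*pi*i*2/9) = exp(4*I*pi/9).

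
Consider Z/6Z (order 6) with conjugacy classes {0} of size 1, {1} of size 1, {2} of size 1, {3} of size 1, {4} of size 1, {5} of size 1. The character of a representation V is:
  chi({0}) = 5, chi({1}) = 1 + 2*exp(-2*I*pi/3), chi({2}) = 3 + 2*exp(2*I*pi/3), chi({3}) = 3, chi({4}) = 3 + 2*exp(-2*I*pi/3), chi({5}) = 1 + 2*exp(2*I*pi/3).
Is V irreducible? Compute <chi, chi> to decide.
Not irreducible (reducible): <chi, chi> = 9 > 1.

Reasoning: <chi, chi> = (1/|G|) sum_C |C| * |chi(C)|^2 = (1/6)[1*|5|^2 + 1*|1 + 2*exp(-2*I*pi/3)|^2 + 1*|3 + 2*exp(2*I*pi/3)|^2 + 1*|3|^2 + 1*|3 + 2*exp(-2*I*pi/3)|^2 + 1*|1 + 2*exp(2*I*pi/3)|^2]
  = (1/6)[(25) + (3) + (7) + (9) + (7) + (3)] = 54/6 = 9.
(Exp terms are combined using exp(i*s)*conj(exp(i*t)) = exp(i*(s-t)), and sums of them are collapsed using the identity that for every m > 1 the m distinct m-th roots of unity sum to 0, e.g. 1 + exp(2*I*pi/3) + exp(-2*I*pi/3) = 0.)
A character is irreducible iff <chi, chi> = 1, so this representation is reducible.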